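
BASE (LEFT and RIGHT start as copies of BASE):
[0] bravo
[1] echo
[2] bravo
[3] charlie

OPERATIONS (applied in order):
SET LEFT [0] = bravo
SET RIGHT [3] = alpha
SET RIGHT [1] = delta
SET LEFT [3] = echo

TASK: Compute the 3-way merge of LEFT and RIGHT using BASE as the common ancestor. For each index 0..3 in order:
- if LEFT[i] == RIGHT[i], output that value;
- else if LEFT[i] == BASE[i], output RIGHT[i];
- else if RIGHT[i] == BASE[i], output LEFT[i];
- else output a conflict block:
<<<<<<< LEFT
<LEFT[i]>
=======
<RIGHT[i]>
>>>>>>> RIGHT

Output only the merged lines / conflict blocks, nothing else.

Final LEFT:  [bravo, echo, bravo, echo]
Final RIGHT: [bravo, delta, bravo, alpha]
i=0: L=bravo R=bravo -> agree -> bravo
i=1: L=echo=BASE, R=delta -> take RIGHT -> delta
i=2: L=bravo R=bravo -> agree -> bravo
i=3: BASE=charlie L=echo R=alpha all differ -> CONFLICT

Answer: bravo
delta
bravo
<<<<<<< LEFT
echo
=======
alpha
>>>>>>> RIGHT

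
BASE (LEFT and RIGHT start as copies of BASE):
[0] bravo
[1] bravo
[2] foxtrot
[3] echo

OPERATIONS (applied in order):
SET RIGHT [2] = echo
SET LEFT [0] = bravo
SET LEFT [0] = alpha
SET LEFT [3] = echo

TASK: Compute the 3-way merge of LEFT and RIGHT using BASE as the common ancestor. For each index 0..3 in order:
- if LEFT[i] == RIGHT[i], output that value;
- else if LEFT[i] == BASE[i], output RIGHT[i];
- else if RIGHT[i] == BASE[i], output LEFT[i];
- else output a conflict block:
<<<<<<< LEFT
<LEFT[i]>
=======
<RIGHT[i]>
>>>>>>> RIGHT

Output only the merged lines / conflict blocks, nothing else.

Final LEFT:  [alpha, bravo, foxtrot, echo]
Final RIGHT: [bravo, bravo, echo, echo]
i=0: L=alpha, R=bravo=BASE -> take LEFT -> alpha
i=1: L=bravo R=bravo -> agree -> bravo
i=2: L=foxtrot=BASE, R=echo -> take RIGHT -> echo
i=3: L=echo R=echo -> agree -> echo

Answer: alpha
bravo
echo
echo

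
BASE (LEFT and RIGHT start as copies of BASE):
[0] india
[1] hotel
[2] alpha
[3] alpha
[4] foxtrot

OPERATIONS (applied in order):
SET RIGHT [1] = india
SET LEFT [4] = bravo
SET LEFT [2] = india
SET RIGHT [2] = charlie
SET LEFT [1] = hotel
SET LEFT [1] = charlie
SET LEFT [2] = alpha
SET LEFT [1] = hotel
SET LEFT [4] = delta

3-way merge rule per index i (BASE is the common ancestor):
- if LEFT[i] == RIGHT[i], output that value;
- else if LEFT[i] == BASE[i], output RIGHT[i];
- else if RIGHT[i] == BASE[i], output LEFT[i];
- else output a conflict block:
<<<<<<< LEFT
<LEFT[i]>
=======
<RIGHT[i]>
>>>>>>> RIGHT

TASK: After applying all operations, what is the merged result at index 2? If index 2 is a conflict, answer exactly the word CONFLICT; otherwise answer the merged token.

Final LEFT:  [india, hotel, alpha, alpha, delta]
Final RIGHT: [india, india, charlie, alpha, foxtrot]
i=0: L=india R=india -> agree -> india
i=1: L=hotel=BASE, R=india -> take RIGHT -> india
i=2: L=alpha=BASE, R=charlie -> take RIGHT -> charlie
i=3: L=alpha R=alpha -> agree -> alpha
i=4: L=delta, R=foxtrot=BASE -> take LEFT -> delta
Index 2 -> charlie

Answer: charlie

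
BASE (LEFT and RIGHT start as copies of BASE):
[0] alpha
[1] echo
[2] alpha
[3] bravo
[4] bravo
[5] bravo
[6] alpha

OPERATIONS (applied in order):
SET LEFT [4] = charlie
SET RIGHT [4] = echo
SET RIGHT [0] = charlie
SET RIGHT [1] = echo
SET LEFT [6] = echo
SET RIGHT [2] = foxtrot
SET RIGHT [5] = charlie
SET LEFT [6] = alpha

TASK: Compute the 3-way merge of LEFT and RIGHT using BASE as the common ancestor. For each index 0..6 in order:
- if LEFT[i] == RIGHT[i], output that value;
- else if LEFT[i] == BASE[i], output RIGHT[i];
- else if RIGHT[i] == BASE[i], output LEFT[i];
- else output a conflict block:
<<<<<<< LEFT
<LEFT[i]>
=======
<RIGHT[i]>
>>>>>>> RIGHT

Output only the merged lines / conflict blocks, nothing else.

Answer: charlie
echo
foxtrot
bravo
<<<<<<< LEFT
charlie
=======
echo
>>>>>>> RIGHT
charlie
alpha

Derivation:
Final LEFT:  [alpha, echo, alpha, bravo, charlie, bravo, alpha]
Final RIGHT: [charlie, echo, foxtrot, bravo, echo, charlie, alpha]
i=0: L=alpha=BASE, R=charlie -> take RIGHT -> charlie
i=1: L=echo R=echo -> agree -> echo
i=2: L=alpha=BASE, R=foxtrot -> take RIGHT -> foxtrot
i=3: L=bravo R=bravo -> agree -> bravo
i=4: BASE=bravo L=charlie R=echo all differ -> CONFLICT
i=5: L=bravo=BASE, R=charlie -> take RIGHT -> charlie
i=6: L=alpha R=alpha -> agree -> alpha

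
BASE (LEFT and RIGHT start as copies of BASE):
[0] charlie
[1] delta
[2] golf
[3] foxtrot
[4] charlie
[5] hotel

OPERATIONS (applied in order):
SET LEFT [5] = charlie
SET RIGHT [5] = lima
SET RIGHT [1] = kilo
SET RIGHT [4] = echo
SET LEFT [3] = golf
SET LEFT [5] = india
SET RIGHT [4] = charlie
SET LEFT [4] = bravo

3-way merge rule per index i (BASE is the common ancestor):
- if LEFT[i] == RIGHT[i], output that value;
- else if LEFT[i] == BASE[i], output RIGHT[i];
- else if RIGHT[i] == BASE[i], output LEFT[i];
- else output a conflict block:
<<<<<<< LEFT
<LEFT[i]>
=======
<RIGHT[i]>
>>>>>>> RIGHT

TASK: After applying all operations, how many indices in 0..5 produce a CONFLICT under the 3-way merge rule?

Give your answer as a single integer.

Final LEFT:  [charlie, delta, golf, golf, bravo, india]
Final RIGHT: [charlie, kilo, golf, foxtrot, charlie, lima]
i=0: L=charlie R=charlie -> agree -> charlie
i=1: L=delta=BASE, R=kilo -> take RIGHT -> kilo
i=2: L=golf R=golf -> agree -> golf
i=3: L=golf, R=foxtrot=BASE -> take LEFT -> golf
i=4: L=bravo, R=charlie=BASE -> take LEFT -> bravo
i=5: BASE=hotel L=india R=lima all differ -> CONFLICT
Conflict count: 1

Answer: 1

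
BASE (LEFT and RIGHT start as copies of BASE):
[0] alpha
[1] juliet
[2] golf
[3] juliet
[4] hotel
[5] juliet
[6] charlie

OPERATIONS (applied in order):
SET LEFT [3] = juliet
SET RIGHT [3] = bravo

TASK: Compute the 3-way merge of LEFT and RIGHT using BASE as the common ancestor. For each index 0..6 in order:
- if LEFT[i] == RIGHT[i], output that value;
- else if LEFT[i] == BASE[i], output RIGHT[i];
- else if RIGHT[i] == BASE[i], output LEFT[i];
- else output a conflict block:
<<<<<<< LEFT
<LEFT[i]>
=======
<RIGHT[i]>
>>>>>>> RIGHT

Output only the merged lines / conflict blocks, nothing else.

Final LEFT:  [alpha, juliet, golf, juliet, hotel, juliet, charlie]
Final RIGHT: [alpha, juliet, golf, bravo, hotel, juliet, charlie]
i=0: L=alpha R=alpha -> agree -> alpha
i=1: L=juliet R=juliet -> agree -> juliet
i=2: L=golf R=golf -> agree -> golf
i=3: L=juliet=BASE, R=bravo -> take RIGHT -> bravo
i=4: L=hotel R=hotel -> agree -> hotel
i=5: L=juliet R=juliet -> agree -> juliet
i=6: L=charlie R=charlie -> agree -> charlie

Answer: alpha
juliet
golf
bravo
hotel
juliet
charlie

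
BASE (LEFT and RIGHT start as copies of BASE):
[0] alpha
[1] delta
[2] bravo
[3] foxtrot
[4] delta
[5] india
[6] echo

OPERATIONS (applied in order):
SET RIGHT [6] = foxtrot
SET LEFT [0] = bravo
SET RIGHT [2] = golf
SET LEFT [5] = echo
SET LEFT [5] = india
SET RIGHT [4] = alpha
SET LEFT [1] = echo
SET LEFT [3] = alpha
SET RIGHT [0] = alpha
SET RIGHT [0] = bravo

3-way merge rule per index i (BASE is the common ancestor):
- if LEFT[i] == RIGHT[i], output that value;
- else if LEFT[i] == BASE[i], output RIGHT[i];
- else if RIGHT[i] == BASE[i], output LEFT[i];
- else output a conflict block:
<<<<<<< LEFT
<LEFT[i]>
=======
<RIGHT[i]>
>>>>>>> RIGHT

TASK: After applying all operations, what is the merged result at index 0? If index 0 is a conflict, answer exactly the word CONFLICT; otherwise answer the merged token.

Answer: bravo

Derivation:
Final LEFT:  [bravo, echo, bravo, alpha, delta, india, echo]
Final RIGHT: [bravo, delta, golf, foxtrot, alpha, india, foxtrot]
i=0: L=bravo R=bravo -> agree -> bravo
i=1: L=echo, R=delta=BASE -> take LEFT -> echo
i=2: L=bravo=BASE, R=golf -> take RIGHT -> golf
i=3: L=alpha, R=foxtrot=BASE -> take LEFT -> alpha
i=4: L=delta=BASE, R=alpha -> take RIGHT -> alpha
i=5: L=india R=india -> agree -> india
i=6: L=echo=BASE, R=foxtrot -> take RIGHT -> foxtrot
Index 0 -> bravo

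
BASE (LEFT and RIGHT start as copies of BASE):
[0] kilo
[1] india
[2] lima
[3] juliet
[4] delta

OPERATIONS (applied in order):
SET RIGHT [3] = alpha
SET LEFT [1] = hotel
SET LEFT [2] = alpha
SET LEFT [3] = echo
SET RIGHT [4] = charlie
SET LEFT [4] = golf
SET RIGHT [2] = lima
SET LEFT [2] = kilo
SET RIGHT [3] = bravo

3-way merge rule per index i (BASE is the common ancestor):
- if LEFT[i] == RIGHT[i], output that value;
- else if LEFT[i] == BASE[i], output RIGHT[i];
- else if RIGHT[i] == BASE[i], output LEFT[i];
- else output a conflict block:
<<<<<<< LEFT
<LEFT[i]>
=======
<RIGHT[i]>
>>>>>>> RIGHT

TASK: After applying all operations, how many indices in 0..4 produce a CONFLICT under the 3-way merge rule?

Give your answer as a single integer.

Answer: 2

Derivation:
Final LEFT:  [kilo, hotel, kilo, echo, golf]
Final RIGHT: [kilo, india, lima, bravo, charlie]
i=0: L=kilo R=kilo -> agree -> kilo
i=1: L=hotel, R=india=BASE -> take LEFT -> hotel
i=2: L=kilo, R=lima=BASE -> take LEFT -> kilo
i=3: BASE=juliet L=echo R=bravo all differ -> CONFLICT
i=4: BASE=delta L=golf R=charlie all differ -> CONFLICT
Conflict count: 2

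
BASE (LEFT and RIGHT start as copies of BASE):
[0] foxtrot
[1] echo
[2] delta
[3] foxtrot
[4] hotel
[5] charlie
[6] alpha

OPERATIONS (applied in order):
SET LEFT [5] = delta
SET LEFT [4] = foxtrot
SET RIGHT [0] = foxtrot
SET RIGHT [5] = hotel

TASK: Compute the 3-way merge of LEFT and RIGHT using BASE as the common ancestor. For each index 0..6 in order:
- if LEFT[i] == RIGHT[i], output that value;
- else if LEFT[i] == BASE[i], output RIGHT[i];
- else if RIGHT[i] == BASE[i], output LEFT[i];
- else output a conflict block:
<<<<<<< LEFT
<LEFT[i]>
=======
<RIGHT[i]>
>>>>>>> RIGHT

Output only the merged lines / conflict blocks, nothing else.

Final LEFT:  [foxtrot, echo, delta, foxtrot, foxtrot, delta, alpha]
Final RIGHT: [foxtrot, echo, delta, foxtrot, hotel, hotel, alpha]
i=0: L=foxtrot R=foxtrot -> agree -> foxtrot
i=1: L=echo R=echo -> agree -> echo
i=2: L=delta R=delta -> agree -> delta
i=3: L=foxtrot R=foxtrot -> agree -> foxtrot
i=4: L=foxtrot, R=hotel=BASE -> take LEFT -> foxtrot
i=5: BASE=charlie L=delta R=hotel all differ -> CONFLICT
i=6: L=alpha R=alpha -> agree -> alpha

Answer: foxtrot
echo
delta
foxtrot
foxtrot
<<<<<<< LEFT
delta
=======
hotel
>>>>>>> RIGHT
alpha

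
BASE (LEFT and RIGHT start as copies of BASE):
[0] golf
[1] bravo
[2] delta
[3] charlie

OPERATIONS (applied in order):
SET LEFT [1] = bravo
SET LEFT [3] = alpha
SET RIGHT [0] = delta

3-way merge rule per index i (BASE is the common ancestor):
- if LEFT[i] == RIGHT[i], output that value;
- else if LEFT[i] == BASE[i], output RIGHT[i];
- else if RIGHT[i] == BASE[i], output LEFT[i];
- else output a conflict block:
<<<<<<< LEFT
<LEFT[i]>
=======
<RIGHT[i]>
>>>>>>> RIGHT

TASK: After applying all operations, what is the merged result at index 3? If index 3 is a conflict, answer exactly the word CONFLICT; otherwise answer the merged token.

Answer: alpha

Derivation:
Final LEFT:  [golf, bravo, delta, alpha]
Final RIGHT: [delta, bravo, delta, charlie]
i=0: L=golf=BASE, R=delta -> take RIGHT -> delta
i=1: L=bravo R=bravo -> agree -> bravo
i=2: L=delta R=delta -> agree -> delta
i=3: L=alpha, R=charlie=BASE -> take LEFT -> alpha
Index 3 -> alpha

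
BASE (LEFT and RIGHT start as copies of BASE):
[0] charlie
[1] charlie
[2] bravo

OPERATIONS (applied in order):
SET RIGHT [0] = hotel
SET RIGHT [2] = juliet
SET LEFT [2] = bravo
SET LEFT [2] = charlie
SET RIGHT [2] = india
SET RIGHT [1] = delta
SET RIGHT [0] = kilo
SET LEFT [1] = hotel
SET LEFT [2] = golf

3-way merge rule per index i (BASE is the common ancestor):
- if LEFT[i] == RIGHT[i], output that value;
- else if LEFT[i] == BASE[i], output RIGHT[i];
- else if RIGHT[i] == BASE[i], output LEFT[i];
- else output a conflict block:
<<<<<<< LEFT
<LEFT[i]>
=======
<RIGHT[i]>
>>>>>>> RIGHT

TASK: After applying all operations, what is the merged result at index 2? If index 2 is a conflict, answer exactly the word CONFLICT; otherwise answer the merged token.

Answer: CONFLICT

Derivation:
Final LEFT:  [charlie, hotel, golf]
Final RIGHT: [kilo, delta, india]
i=0: L=charlie=BASE, R=kilo -> take RIGHT -> kilo
i=1: BASE=charlie L=hotel R=delta all differ -> CONFLICT
i=2: BASE=bravo L=golf R=india all differ -> CONFLICT
Index 2 -> CONFLICT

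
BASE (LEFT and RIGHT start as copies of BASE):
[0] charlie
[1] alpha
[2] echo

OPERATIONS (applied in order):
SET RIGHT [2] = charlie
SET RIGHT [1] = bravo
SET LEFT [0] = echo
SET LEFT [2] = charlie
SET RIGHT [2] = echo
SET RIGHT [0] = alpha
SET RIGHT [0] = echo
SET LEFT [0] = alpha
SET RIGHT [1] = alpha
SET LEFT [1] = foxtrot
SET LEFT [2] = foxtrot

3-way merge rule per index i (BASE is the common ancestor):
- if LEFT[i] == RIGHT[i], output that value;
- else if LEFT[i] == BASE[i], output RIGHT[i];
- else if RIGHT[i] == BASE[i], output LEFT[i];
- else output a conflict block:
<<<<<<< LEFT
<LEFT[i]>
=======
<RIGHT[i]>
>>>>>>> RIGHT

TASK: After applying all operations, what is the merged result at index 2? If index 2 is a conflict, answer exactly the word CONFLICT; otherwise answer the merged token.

Final LEFT:  [alpha, foxtrot, foxtrot]
Final RIGHT: [echo, alpha, echo]
i=0: BASE=charlie L=alpha R=echo all differ -> CONFLICT
i=1: L=foxtrot, R=alpha=BASE -> take LEFT -> foxtrot
i=2: L=foxtrot, R=echo=BASE -> take LEFT -> foxtrot
Index 2 -> foxtrot

Answer: foxtrot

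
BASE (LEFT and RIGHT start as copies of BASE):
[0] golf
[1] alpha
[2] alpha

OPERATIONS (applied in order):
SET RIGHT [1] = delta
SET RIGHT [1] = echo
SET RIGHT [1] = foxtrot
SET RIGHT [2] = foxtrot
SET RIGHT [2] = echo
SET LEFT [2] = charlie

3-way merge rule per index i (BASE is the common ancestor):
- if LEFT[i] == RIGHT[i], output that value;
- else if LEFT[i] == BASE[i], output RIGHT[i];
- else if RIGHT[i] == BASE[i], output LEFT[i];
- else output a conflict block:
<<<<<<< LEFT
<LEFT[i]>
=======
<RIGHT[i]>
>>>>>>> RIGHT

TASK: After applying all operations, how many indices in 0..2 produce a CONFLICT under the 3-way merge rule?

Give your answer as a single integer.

Final LEFT:  [golf, alpha, charlie]
Final RIGHT: [golf, foxtrot, echo]
i=0: L=golf R=golf -> agree -> golf
i=1: L=alpha=BASE, R=foxtrot -> take RIGHT -> foxtrot
i=2: BASE=alpha L=charlie R=echo all differ -> CONFLICT
Conflict count: 1

Answer: 1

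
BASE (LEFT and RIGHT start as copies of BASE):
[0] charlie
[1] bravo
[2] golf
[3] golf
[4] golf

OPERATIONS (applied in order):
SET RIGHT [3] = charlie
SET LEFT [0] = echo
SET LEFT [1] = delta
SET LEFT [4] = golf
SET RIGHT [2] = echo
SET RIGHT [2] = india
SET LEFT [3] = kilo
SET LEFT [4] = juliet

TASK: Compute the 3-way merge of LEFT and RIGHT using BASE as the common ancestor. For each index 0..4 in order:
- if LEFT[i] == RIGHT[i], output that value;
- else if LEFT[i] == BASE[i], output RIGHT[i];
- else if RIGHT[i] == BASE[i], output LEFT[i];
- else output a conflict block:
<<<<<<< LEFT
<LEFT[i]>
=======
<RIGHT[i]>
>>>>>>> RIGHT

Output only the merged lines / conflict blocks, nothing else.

Answer: echo
delta
india
<<<<<<< LEFT
kilo
=======
charlie
>>>>>>> RIGHT
juliet

Derivation:
Final LEFT:  [echo, delta, golf, kilo, juliet]
Final RIGHT: [charlie, bravo, india, charlie, golf]
i=0: L=echo, R=charlie=BASE -> take LEFT -> echo
i=1: L=delta, R=bravo=BASE -> take LEFT -> delta
i=2: L=golf=BASE, R=india -> take RIGHT -> india
i=3: BASE=golf L=kilo R=charlie all differ -> CONFLICT
i=4: L=juliet, R=golf=BASE -> take LEFT -> juliet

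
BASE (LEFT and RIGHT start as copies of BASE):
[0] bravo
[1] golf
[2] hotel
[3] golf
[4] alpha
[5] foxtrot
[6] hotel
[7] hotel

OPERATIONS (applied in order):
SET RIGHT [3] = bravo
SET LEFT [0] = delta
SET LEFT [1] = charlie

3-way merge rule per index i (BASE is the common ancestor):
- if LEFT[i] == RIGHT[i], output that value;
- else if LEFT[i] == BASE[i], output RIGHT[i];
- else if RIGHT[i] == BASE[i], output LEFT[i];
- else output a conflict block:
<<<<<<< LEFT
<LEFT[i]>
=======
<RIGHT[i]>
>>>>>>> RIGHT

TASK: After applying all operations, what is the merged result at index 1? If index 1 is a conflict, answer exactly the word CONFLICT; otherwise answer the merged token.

Final LEFT:  [delta, charlie, hotel, golf, alpha, foxtrot, hotel, hotel]
Final RIGHT: [bravo, golf, hotel, bravo, alpha, foxtrot, hotel, hotel]
i=0: L=delta, R=bravo=BASE -> take LEFT -> delta
i=1: L=charlie, R=golf=BASE -> take LEFT -> charlie
i=2: L=hotel R=hotel -> agree -> hotel
i=3: L=golf=BASE, R=bravo -> take RIGHT -> bravo
i=4: L=alpha R=alpha -> agree -> alpha
i=5: L=foxtrot R=foxtrot -> agree -> foxtrot
i=6: L=hotel R=hotel -> agree -> hotel
i=7: L=hotel R=hotel -> agree -> hotel
Index 1 -> charlie

Answer: charlie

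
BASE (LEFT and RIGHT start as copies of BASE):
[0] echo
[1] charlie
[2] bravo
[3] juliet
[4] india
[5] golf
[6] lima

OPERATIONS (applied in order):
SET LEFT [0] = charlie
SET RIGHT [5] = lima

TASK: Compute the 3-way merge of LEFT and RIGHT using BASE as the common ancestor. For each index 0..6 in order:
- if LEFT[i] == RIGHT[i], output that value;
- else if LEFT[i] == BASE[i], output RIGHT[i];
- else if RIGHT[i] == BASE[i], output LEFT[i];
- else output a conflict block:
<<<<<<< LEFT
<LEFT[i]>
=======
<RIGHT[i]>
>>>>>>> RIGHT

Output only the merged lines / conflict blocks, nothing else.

Final LEFT:  [charlie, charlie, bravo, juliet, india, golf, lima]
Final RIGHT: [echo, charlie, bravo, juliet, india, lima, lima]
i=0: L=charlie, R=echo=BASE -> take LEFT -> charlie
i=1: L=charlie R=charlie -> agree -> charlie
i=2: L=bravo R=bravo -> agree -> bravo
i=3: L=juliet R=juliet -> agree -> juliet
i=4: L=india R=india -> agree -> india
i=5: L=golf=BASE, R=lima -> take RIGHT -> lima
i=6: L=lima R=lima -> agree -> lima

Answer: charlie
charlie
bravo
juliet
india
lima
lima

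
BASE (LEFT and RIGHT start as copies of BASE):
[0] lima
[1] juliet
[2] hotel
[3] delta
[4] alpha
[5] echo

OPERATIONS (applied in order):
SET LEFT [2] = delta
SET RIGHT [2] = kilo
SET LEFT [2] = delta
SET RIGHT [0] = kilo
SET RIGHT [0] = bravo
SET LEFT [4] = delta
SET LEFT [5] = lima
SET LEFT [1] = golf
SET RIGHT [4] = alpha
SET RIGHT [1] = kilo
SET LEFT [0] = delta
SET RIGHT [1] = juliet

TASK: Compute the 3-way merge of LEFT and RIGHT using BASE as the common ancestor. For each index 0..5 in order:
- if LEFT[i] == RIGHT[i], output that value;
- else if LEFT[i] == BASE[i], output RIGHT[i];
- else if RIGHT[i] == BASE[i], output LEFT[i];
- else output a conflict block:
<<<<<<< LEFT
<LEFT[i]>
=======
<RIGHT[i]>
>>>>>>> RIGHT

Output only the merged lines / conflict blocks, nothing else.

Final LEFT:  [delta, golf, delta, delta, delta, lima]
Final RIGHT: [bravo, juliet, kilo, delta, alpha, echo]
i=0: BASE=lima L=delta R=bravo all differ -> CONFLICT
i=1: L=golf, R=juliet=BASE -> take LEFT -> golf
i=2: BASE=hotel L=delta R=kilo all differ -> CONFLICT
i=3: L=delta R=delta -> agree -> delta
i=4: L=delta, R=alpha=BASE -> take LEFT -> delta
i=5: L=lima, R=echo=BASE -> take LEFT -> lima

Answer: <<<<<<< LEFT
delta
=======
bravo
>>>>>>> RIGHT
golf
<<<<<<< LEFT
delta
=======
kilo
>>>>>>> RIGHT
delta
delta
lima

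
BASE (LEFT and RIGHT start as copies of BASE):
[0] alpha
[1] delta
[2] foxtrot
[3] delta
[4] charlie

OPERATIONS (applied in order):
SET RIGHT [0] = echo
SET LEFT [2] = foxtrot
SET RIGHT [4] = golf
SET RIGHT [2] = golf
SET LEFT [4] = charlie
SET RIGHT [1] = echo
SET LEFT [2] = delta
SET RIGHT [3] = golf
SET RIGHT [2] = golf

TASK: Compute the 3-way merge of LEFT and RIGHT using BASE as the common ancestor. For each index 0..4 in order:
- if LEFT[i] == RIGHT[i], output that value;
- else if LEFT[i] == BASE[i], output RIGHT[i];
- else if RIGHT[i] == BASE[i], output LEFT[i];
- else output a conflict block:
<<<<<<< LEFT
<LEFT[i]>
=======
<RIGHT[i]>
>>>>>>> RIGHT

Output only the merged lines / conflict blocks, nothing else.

Final LEFT:  [alpha, delta, delta, delta, charlie]
Final RIGHT: [echo, echo, golf, golf, golf]
i=0: L=alpha=BASE, R=echo -> take RIGHT -> echo
i=1: L=delta=BASE, R=echo -> take RIGHT -> echo
i=2: BASE=foxtrot L=delta R=golf all differ -> CONFLICT
i=3: L=delta=BASE, R=golf -> take RIGHT -> golf
i=4: L=charlie=BASE, R=golf -> take RIGHT -> golf

Answer: echo
echo
<<<<<<< LEFT
delta
=======
golf
>>>>>>> RIGHT
golf
golf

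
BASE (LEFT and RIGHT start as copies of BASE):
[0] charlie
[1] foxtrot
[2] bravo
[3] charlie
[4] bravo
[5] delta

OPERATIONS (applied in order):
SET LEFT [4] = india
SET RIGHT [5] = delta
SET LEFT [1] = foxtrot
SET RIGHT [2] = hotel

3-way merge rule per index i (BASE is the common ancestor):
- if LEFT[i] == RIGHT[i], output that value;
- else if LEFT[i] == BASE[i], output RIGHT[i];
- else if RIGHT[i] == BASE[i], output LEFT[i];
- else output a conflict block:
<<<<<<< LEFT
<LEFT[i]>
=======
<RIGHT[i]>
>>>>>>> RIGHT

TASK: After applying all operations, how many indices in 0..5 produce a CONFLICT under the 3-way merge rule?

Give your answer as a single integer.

Answer: 0

Derivation:
Final LEFT:  [charlie, foxtrot, bravo, charlie, india, delta]
Final RIGHT: [charlie, foxtrot, hotel, charlie, bravo, delta]
i=0: L=charlie R=charlie -> agree -> charlie
i=1: L=foxtrot R=foxtrot -> agree -> foxtrot
i=2: L=bravo=BASE, R=hotel -> take RIGHT -> hotel
i=3: L=charlie R=charlie -> agree -> charlie
i=4: L=india, R=bravo=BASE -> take LEFT -> india
i=5: L=delta R=delta -> agree -> delta
Conflict count: 0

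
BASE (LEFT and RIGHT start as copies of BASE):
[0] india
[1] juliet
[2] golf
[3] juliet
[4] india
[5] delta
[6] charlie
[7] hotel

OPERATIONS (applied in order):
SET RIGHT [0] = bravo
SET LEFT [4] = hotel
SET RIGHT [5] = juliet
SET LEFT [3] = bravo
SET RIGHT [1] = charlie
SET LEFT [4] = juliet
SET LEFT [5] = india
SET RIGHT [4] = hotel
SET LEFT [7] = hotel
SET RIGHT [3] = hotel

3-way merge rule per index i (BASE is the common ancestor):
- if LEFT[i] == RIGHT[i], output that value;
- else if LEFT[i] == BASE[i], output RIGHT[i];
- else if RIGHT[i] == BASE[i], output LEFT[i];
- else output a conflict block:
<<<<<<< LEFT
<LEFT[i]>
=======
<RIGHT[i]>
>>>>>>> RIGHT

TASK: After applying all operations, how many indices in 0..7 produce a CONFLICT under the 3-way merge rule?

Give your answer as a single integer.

Final LEFT:  [india, juliet, golf, bravo, juliet, india, charlie, hotel]
Final RIGHT: [bravo, charlie, golf, hotel, hotel, juliet, charlie, hotel]
i=0: L=india=BASE, R=bravo -> take RIGHT -> bravo
i=1: L=juliet=BASE, R=charlie -> take RIGHT -> charlie
i=2: L=golf R=golf -> agree -> golf
i=3: BASE=juliet L=bravo R=hotel all differ -> CONFLICT
i=4: BASE=india L=juliet R=hotel all differ -> CONFLICT
i=5: BASE=delta L=india R=juliet all differ -> CONFLICT
i=6: L=charlie R=charlie -> agree -> charlie
i=7: L=hotel R=hotel -> agree -> hotel
Conflict count: 3

Answer: 3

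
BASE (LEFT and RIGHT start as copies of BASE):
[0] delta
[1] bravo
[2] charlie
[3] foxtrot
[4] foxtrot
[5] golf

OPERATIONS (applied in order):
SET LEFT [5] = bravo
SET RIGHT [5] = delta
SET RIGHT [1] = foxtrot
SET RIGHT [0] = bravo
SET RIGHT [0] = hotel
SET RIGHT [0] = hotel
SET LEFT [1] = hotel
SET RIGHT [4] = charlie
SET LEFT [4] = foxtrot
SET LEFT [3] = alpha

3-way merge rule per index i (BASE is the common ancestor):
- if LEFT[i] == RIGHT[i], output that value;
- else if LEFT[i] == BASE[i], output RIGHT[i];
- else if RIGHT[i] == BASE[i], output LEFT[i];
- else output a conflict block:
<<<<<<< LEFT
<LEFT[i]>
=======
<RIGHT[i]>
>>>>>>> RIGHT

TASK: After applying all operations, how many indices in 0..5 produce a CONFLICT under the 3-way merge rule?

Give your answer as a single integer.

Answer: 2

Derivation:
Final LEFT:  [delta, hotel, charlie, alpha, foxtrot, bravo]
Final RIGHT: [hotel, foxtrot, charlie, foxtrot, charlie, delta]
i=0: L=delta=BASE, R=hotel -> take RIGHT -> hotel
i=1: BASE=bravo L=hotel R=foxtrot all differ -> CONFLICT
i=2: L=charlie R=charlie -> agree -> charlie
i=3: L=alpha, R=foxtrot=BASE -> take LEFT -> alpha
i=4: L=foxtrot=BASE, R=charlie -> take RIGHT -> charlie
i=5: BASE=golf L=bravo R=delta all differ -> CONFLICT
Conflict count: 2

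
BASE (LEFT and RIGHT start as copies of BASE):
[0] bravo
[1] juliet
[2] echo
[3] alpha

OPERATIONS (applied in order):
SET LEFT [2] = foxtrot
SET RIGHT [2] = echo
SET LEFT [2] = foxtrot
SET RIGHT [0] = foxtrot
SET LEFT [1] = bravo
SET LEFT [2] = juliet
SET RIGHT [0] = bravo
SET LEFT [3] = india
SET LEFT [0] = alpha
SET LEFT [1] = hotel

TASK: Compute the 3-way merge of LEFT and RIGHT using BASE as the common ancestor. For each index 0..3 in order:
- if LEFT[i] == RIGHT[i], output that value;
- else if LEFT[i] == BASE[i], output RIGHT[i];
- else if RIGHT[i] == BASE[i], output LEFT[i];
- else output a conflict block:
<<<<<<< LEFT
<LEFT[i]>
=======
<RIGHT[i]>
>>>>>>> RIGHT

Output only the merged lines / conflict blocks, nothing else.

Final LEFT:  [alpha, hotel, juliet, india]
Final RIGHT: [bravo, juliet, echo, alpha]
i=0: L=alpha, R=bravo=BASE -> take LEFT -> alpha
i=1: L=hotel, R=juliet=BASE -> take LEFT -> hotel
i=2: L=juliet, R=echo=BASE -> take LEFT -> juliet
i=3: L=india, R=alpha=BASE -> take LEFT -> india

Answer: alpha
hotel
juliet
india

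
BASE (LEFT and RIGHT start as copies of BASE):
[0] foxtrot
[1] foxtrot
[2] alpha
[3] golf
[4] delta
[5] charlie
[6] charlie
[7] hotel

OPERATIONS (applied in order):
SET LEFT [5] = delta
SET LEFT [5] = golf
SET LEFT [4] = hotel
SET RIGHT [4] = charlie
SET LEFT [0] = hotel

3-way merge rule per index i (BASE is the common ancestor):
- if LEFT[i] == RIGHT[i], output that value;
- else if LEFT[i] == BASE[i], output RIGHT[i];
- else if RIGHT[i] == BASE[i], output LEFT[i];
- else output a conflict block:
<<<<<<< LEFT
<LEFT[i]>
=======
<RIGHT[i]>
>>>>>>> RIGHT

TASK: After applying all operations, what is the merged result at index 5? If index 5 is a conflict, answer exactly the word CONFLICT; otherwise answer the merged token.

Answer: golf

Derivation:
Final LEFT:  [hotel, foxtrot, alpha, golf, hotel, golf, charlie, hotel]
Final RIGHT: [foxtrot, foxtrot, alpha, golf, charlie, charlie, charlie, hotel]
i=0: L=hotel, R=foxtrot=BASE -> take LEFT -> hotel
i=1: L=foxtrot R=foxtrot -> agree -> foxtrot
i=2: L=alpha R=alpha -> agree -> alpha
i=3: L=golf R=golf -> agree -> golf
i=4: BASE=delta L=hotel R=charlie all differ -> CONFLICT
i=5: L=golf, R=charlie=BASE -> take LEFT -> golf
i=6: L=charlie R=charlie -> agree -> charlie
i=7: L=hotel R=hotel -> agree -> hotel
Index 5 -> golf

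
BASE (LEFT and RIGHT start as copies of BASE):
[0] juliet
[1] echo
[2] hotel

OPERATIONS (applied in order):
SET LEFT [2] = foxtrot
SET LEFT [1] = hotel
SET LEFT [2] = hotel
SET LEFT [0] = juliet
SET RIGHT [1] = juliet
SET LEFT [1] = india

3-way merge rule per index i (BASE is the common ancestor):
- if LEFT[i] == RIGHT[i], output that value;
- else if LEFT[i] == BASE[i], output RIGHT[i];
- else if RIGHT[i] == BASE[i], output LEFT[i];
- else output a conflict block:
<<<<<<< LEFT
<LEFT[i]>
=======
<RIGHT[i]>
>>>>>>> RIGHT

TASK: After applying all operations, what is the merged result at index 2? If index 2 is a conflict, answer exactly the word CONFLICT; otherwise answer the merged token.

Answer: hotel

Derivation:
Final LEFT:  [juliet, india, hotel]
Final RIGHT: [juliet, juliet, hotel]
i=0: L=juliet R=juliet -> agree -> juliet
i=1: BASE=echo L=india R=juliet all differ -> CONFLICT
i=2: L=hotel R=hotel -> agree -> hotel
Index 2 -> hotel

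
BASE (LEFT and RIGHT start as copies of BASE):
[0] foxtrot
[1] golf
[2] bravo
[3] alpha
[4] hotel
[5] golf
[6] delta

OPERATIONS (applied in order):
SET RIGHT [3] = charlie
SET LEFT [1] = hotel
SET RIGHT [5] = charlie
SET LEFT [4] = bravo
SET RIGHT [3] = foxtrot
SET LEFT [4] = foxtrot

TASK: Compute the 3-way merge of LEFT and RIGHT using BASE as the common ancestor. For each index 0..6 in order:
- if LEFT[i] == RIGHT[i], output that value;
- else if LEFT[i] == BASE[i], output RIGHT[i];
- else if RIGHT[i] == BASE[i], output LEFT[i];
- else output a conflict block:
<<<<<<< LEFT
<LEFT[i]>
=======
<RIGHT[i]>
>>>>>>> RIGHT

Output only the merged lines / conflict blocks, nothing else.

Answer: foxtrot
hotel
bravo
foxtrot
foxtrot
charlie
delta

Derivation:
Final LEFT:  [foxtrot, hotel, bravo, alpha, foxtrot, golf, delta]
Final RIGHT: [foxtrot, golf, bravo, foxtrot, hotel, charlie, delta]
i=0: L=foxtrot R=foxtrot -> agree -> foxtrot
i=1: L=hotel, R=golf=BASE -> take LEFT -> hotel
i=2: L=bravo R=bravo -> agree -> bravo
i=3: L=alpha=BASE, R=foxtrot -> take RIGHT -> foxtrot
i=4: L=foxtrot, R=hotel=BASE -> take LEFT -> foxtrot
i=5: L=golf=BASE, R=charlie -> take RIGHT -> charlie
i=6: L=delta R=delta -> agree -> delta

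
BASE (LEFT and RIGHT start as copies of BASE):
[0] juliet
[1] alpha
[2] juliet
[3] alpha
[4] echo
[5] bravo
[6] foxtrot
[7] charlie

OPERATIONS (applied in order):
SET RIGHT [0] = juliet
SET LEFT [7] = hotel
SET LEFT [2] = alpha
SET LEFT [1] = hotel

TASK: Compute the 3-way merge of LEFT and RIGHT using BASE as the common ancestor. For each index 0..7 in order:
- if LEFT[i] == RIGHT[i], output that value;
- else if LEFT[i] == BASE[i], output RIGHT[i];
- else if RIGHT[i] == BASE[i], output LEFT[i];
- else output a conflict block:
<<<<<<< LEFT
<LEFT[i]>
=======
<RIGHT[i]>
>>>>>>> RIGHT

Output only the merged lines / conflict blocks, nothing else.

Answer: juliet
hotel
alpha
alpha
echo
bravo
foxtrot
hotel

Derivation:
Final LEFT:  [juliet, hotel, alpha, alpha, echo, bravo, foxtrot, hotel]
Final RIGHT: [juliet, alpha, juliet, alpha, echo, bravo, foxtrot, charlie]
i=0: L=juliet R=juliet -> agree -> juliet
i=1: L=hotel, R=alpha=BASE -> take LEFT -> hotel
i=2: L=alpha, R=juliet=BASE -> take LEFT -> alpha
i=3: L=alpha R=alpha -> agree -> alpha
i=4: L=echo R=echo -> agree -> echo
i=5: L=bravo R=bravo -> agree -> bravo
i=6: L=foxtrot R=foxtrot -> agree -> foxtrot
i=7: L=hotel, R=charlie=BASE -> take LEFT -> hotel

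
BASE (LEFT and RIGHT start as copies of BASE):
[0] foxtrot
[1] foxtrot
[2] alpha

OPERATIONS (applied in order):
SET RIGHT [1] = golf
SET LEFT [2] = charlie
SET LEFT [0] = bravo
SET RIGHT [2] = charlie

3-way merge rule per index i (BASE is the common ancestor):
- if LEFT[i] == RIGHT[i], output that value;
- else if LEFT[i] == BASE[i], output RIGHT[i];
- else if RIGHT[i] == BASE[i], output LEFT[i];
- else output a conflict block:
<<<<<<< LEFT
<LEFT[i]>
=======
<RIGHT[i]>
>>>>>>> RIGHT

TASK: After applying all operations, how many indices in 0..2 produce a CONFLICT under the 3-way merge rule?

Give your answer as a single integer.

Final LEFT:  [bravo, foxtrot, charlie]
Final RIGHT: [foxtrot, golf, charlie]
i=0: L=bravo, R=foxtrot=BASE -> take LEFT -> bravo
i=1: L=foxtrot=BASE, R=golf -> take RIGHT -> golf
i=2: L=charlie R=charlie -> agree -> charlie
Conflict count: 0

Answer: 0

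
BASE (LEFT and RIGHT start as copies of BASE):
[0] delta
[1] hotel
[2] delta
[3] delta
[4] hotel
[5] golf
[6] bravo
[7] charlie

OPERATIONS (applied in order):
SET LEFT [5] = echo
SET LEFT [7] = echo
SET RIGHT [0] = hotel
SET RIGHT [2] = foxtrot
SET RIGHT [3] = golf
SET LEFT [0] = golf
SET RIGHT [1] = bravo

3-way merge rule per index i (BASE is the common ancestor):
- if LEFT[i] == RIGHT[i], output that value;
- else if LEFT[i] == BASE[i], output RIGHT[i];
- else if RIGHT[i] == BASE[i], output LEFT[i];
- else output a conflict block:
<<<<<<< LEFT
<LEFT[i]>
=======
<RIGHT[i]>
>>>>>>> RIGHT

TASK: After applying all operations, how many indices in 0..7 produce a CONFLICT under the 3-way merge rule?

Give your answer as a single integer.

Final LEFT:  [golf, hotel, delta, delta, hotel, echo, bravo, echo]
Final RIGHT: [hotel, bravo, foxtrot, golf, hotel, golf, bravo, charlie]
i=0: BASE=delta L=golf R=hotel all differ -> CONFLICT
i=1: L=hotel=BASE, R=bravo -> take RIGHT -> bravo
i=2: L=delta=BASE, R=foxtrot -> take RIGHT -> foxtrot
i=3: L=delta=BASE, R=golf -> take RIGHT -> golf
i=4: L=hotel R=hotel -> agree -> hotel
i=5: L=echo, R=golf=BASE -> take LEFT -> echo
i=6: L=bravo R=bravo -> agree -> bravo
i=7: L=echo, R=charlie=BASE -> take LEFT -> echo
Conflict count: 1

Answer: 1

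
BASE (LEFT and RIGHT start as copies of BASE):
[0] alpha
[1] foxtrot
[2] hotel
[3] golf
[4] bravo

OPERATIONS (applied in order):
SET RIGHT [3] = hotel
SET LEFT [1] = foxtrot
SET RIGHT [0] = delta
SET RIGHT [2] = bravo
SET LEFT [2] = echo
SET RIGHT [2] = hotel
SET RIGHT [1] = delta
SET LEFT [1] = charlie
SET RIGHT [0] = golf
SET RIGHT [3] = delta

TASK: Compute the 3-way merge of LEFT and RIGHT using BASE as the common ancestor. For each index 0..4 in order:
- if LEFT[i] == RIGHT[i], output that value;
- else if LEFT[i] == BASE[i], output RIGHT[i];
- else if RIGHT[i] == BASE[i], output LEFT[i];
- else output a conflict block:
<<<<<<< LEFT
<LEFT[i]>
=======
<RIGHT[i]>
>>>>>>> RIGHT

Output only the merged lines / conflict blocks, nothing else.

Final LEFT:  [alpha, charlie, echo, golf, bravo]
Final RIGHT: [golf, delta, hotel, delta, bravo]
i=0: L=alpha=BASE, R=golf -> take RIGHT -> golf
i=1: BASE=foxtrot L=charlie R=delta all differ -> CONFLICT
i=2: L=echo, R=hotel=BASE -> take LEFT -> echo
i=3: L=golf=BASE, R=delta -> take RIGHT -> delta
i=4: L=bravo R=bravo -> agree -> bravo

Answer: golf
<<<<<<< LEFT
charlie
=======
delta
>>>>>>> RIGHT
echo
delta
bravo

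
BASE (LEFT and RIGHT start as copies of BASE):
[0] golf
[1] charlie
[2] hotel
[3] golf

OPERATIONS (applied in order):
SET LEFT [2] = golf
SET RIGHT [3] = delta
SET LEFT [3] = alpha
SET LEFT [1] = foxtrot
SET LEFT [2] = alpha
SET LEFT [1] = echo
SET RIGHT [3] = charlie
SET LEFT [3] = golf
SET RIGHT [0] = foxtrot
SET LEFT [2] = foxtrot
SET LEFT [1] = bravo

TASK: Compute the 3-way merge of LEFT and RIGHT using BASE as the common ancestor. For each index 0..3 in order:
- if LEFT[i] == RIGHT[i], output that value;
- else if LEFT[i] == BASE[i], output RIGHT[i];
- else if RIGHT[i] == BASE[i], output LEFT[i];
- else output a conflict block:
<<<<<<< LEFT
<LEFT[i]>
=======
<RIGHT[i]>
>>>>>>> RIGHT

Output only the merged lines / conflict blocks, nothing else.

Final LEFT:  [golf, bravo, foxtrot, golf]
Final RIGHT: [foxtrot, charlie, hotel, charlie]
i=0: L=golf=BASE, R=foxtrot -> take RIGHT -> foxtrot
i=1: L=bravo, R=charlie=BASE -> take LEFT -> bravo
i=2: L=foxtrot, R=hotel=BASE -> take LEFT -> foxtrot
i=3: L=golf=BASE, R=charlie -> take RIGHT -> charlie

Answer: foxtrot
bravo
foxtrot
charlie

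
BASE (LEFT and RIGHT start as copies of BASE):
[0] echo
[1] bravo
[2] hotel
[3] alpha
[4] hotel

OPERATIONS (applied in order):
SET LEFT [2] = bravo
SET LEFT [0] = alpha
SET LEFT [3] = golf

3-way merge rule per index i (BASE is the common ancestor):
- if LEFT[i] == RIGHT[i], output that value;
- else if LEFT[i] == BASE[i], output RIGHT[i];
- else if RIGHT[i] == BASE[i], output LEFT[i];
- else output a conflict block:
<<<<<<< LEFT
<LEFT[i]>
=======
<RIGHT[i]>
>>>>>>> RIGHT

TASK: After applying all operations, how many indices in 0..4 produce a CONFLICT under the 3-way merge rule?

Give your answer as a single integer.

Final LEFT:  [alpha, bravo, bravo, golf, hotel]
Final RIGHT: [echo, bravo, hotel, alpha, hotel]
i=0: L=alpha, R=echo=BASE -> take LEFT -> alpha
i=1: L=bravo R=bravo -> agree -> bravo
i=2: L=bravo, R=hotel=BASE -> take LEFT -> bravo
i=3: L=golf, R=alpha=BASE -> take LEFT -> golf
i=4: L=hotel R=hotel -> agree -> hotel
Conflict count: 0

Answer: 0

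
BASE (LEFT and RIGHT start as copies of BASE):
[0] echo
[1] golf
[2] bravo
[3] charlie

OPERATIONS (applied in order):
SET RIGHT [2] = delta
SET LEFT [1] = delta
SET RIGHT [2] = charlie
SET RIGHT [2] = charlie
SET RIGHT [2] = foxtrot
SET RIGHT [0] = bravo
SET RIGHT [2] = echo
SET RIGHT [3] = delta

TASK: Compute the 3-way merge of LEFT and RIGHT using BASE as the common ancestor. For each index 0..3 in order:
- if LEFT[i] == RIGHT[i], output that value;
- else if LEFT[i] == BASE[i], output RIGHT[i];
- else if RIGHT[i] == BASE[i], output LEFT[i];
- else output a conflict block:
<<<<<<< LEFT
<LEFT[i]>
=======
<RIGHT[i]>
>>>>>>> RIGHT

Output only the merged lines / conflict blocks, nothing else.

Final LEFT:  [echo, delta, bravo, charlie]
Final RIGHT: [bravo, golf, echo, delta]
i=0: L=echo=BASE, R=bravo -> take RIGHT -> bravo
i=1: L=delta, R=golf=BASE -> take LEFT -> delta
i=2: L=bravo=BASE, R=echo -> take RIGHT -> echo
i=3: L=charlie=BASE, R=delta -> take RIGHT -> delta

Answer: bravo
delta
echo
delta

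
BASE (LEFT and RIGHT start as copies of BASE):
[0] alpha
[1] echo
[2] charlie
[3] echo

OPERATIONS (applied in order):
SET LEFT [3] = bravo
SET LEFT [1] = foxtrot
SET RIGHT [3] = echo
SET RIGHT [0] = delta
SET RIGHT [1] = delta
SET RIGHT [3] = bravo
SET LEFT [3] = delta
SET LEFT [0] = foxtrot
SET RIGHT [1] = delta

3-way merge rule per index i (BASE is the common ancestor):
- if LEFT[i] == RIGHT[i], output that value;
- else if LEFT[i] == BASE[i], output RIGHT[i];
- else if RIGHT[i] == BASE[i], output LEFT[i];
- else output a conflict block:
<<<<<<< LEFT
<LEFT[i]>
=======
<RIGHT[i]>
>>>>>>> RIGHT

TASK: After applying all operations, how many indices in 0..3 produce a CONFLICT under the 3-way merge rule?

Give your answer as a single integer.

Answer: 3

Derivation:
Final LEFT:  [foxtrot, foxtrot, charlie, delta]
Final RIGHT: [delta, delta, charlie, bravo]
i=0: BASE=alpha L=foxtrot R=delta all differ -> CONFLICT
i=1: BASE=echo L=foxtrot R=delta all differ -> CONFLICT
i=2: L=charlie R=charlie -> agree -> charlie
i=3: BASE=echo L=delta R=bravo all differ -> CONFLICT
Conflict count: 3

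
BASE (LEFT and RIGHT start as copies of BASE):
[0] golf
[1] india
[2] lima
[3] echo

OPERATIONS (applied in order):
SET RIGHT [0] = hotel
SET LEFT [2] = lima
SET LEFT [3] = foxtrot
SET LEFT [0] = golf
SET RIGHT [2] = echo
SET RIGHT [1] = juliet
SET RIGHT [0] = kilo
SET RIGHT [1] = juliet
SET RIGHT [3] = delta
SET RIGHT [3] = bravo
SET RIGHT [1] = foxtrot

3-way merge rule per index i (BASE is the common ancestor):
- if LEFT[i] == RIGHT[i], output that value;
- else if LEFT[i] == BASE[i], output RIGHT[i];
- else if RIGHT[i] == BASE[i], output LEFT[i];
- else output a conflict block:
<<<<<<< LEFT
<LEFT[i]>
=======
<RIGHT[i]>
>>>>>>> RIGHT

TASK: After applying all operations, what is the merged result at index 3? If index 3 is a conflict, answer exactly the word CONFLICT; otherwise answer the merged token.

Answer: CONFLICT

Derivation:
Final LEFT:  [golf, india, lima, foxtrot]
Final RIGHT: [kilo, foxtrot, echo, bravo]
i=0: L=golf=BASE, R=kilo -> take RIGHT -> kilo
i=1: L=india=BASE, R=foxtrot -> take RIGHT -> foxtrot
i=2: L=lima=BASE, R=echo -> take RIGHT -> echo
i=3: BASE=echo L=foxtrot R=bravo all differ -> CONFLICT
Index 3 -> CONFLICT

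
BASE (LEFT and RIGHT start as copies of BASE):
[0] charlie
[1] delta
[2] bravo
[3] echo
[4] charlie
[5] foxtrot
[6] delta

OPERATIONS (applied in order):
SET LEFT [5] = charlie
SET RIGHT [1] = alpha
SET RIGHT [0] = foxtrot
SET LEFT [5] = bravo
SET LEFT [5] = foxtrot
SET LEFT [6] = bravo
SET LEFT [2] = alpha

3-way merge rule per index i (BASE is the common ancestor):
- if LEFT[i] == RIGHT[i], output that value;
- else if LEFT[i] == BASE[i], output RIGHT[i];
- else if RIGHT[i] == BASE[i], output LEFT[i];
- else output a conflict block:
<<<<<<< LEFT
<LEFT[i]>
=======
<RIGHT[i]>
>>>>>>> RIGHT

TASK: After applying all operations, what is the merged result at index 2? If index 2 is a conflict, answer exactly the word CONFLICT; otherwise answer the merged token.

Answer: alpha

Derivation:
Final LEFT:  [charlie, delta, alpha, echo, charlie, foxtrot, bravo]
Final RIGHT: [foxtrot, alpha, bravo, echo, charlie, foxtrot, delta]
i=0: L=charlie=BASE, R=foxtrot -> take RIGHT -> foxtrot
i=1: L=delta=BASE, R=alpha -> take RIGHT -> alpha
i=2: L=alpha, R=bravo=BASE -> take LEFT -> alpha
i=3: L=echo R=echo -> agree -> echo
i=4: L=charlie R=charlie -> agree -> charlie
i=5: L=foxtrot R=foxtrot -> agree -> foxtrot
i=6: L=bravo, R=delta=BASE -> take LEFT -> bravo
Index 2 -> alpha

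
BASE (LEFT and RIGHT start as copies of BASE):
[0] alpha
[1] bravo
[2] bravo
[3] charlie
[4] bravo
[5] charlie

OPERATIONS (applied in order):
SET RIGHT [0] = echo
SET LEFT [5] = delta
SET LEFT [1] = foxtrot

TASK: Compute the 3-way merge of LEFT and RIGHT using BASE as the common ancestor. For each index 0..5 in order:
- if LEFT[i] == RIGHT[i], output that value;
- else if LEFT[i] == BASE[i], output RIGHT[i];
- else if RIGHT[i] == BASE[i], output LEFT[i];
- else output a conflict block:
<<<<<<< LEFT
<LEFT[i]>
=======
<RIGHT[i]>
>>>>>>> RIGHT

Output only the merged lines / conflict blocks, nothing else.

Final LEFT:  [alpha, foxtrot, bravo, charlie, bravo, delta]
Final RIGHT: [echo, bravo, bravo, charlie, bravo, charlie]
i=0: L=alpha=BASE, R=echo -> take RIGHT -> echo
i=1: L=foxtrot, R=bravo=BASE -> take LEFT -> foxtrot
i=2: L=bravo R=bravo -> agree -> bravo
i=3: L=charlie R=charlie -> agree -> charlie
i=4: L=bravo R=bravo -> agree -> bravo
i=5: L=delta, R=charlie=BASE -> take LEFT -> delta

Answer: echo
foxtrot
bravo
charlie
bravo
delta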